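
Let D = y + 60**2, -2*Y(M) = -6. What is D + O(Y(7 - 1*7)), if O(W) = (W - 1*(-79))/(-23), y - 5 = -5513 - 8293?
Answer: -234705/23 ≈ -10205.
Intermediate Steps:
Y(M) = 3 (Y(M) = -1/2*(-6) = 3)
y = -13801 (y = 5 + (-5513 - 8293) = 5 - 13806 = -13801)
O(W) = -79/23 - W/23 (O(W) = (W + 79)*(-1/23) = (79 + W)*(-1/23) = -79/23 - W/23)
D = -10201 (D = -13801 + 60**2 = -13801 + 3600 = -10201)
D + O(Y(7 - 1*7)) = -10201 + (-79/23 - 1/23*3) = -10201 + (-79/23 - 3/23) = -10201 - 82/23 = -234705/23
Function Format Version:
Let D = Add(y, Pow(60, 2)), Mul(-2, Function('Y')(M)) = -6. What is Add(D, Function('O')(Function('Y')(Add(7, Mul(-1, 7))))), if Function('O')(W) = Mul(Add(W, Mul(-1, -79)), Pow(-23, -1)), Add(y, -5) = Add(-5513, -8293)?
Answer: Rational(-234705, 23) ≈ -10205.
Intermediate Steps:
Function('Y')(M) = 3 (Function('Y')(M) = Mul(Rational(-1, 2), -6) = 3)
y = -13801 (y = Add(5, Add(-5513, -8293)) = Add(5, -13806) = -13801)
Function('O')(W) = Add(Rational(-79, 23), Mul(Rational(-1, 23), W)) (Function('O')(W) = Mul(Add(W, 79), Rational(-1, 23)) = Mul(Add(79, W), Rational(-1, 23)) = Add(Rational(-79, 23), Mul(Rational(-1, 23), W)))
D = -10201 (D = Add(-13801, Pow(60, 2)) = Add(-13801, 3600) = -10201)
Add(D, Function('O')(Function('Y')(Add(7, Mul(-1, 7))))) = Add(-10201, Add(Rational(-79, 23), Mul(Rational(-1, 23), 3))) = Add(-10201, Add(Rational(-79, 23), Rational(-3, 23))) = Add(-10201, Rational(-82, 23)) = Rational(-234705, 23)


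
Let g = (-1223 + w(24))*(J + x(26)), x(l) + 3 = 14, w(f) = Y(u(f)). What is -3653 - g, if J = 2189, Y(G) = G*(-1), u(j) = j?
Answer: 2739747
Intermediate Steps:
Y(G) = -G
w(f) = -f
x(l) = 11 (x(l) = -3 + 14 = 11)
g = -2743400 (g = (-1223 - 1*24)*(2189 + 11) = (-1223 - 24)*2200 = -1247*2200 = -2743400)
-3653 - g = -3653 - 1*(-2743400) = -3653 + 2743400 = 2739747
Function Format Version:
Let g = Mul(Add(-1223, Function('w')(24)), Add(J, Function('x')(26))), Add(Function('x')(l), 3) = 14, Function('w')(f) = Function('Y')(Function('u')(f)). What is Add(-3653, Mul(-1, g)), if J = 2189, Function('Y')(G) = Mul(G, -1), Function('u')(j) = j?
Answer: 2739747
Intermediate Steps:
Function('Y')(G) = Mul(-1, G)
Function('w')(f) = Mul(-1, f)
Function('x')(l) = 11 (Function('x')(l) = Add(-3, 14) = 11)
g = -2743400 (g = Mul(Add(-1223, Mul(-1, 24)), Add(2189, 11)) = Mul(Add(-1223, -24), 2200) = Mul(-1247, 2200) = -2743400)
Add(-3653, Mul(-1, g)) = Add(-3653, Mul(-1, -2743400)) = Add(-3653, 2743400) = 2739747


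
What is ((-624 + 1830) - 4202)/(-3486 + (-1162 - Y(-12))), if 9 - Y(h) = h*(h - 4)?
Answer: 2996/4465 ≈ 0.67100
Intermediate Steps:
Y(h) = 9 - h*(-4 + h) (Y(h) = 9 - h*(h - 4) = 9 - h*(-4 + h))
((-624 + 1830) - 4202)/(-3486 + (-1162 - Y(-12))) = ((-624 + 1830) - 4202)/(-3486 + (-1162 - (9 - 1*(-12)² + 4*(-12)))) = (1206 - 4202)/(-3486 + (-1162 - (9 - 1*144 - 48))) = -2996/(-3486 + (-1162 - (9 - 144 - 48))) = -2996/(-3486 + (-1162 - 1*(-183))) = -2996/(-3486 + (-1162 + 183)) = -2996/(-3486 - 979) = -2996/(-4465) = -2996*(-1/4465) = 2996/4465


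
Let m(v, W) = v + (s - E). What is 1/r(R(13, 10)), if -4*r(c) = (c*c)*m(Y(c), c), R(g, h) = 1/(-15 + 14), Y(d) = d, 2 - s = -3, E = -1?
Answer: -4/5 ≈ -0.80000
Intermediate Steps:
s = 5 (s = 2 - 1*(-3) = 2 + 3 = 5)
m(v, W) = 6 + v (m(v, W) = v + (5 - 1*(-1)) = v + (5 + 1) = v + 6 = 6 + v)
R(g, h) = -1 (R(g, h) = 1/(-1) = -1)
r(c) = -c**2*(6 + c)/4 (r(c) = -c*c*(6 + c)/4 = -c**2*(6 + c)/4)
1/r(R(13, 10)) = 1/((1/4)*(-1)**2*(-6 - 1*(-1))) = 1/((1/4)*1*(-6 + 1)) = 1/((1/4)*1*(-5)) = 1/(-5/4) = -4/5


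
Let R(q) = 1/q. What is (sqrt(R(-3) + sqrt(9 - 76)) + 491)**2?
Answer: (1473 + sqrt(3)*sqrt(-1 + 3*I*sqrt(67)))**2/9 ≈ 2.4303e+5 + 2035.7*I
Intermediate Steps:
R(q) = 1/q
(sqrt(R(-3) + sqrt(9 - 76)) + 491)**2 = (sqrt(1/(-3) + sqrt(9 - 76)) + 491)**2 = (sqrt(-1/3 + sqrt(-67)) + 491)**2 = (sqrt(-1/3 + I*sqrt(67)) + 491)**2 = (491 + sqrt(-1/3 + I*sqrt(67)))**2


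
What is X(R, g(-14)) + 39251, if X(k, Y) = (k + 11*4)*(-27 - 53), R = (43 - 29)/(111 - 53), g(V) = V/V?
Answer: 1035639/29 ≈ 35712.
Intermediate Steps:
g(V) = 1
R = 7/29 (R = 14/58 = 14*(1/58) = 7/29 ≈ 0.24138)
X(k, Y) = -3520 - 80*k (X(k, Y) = (k + 44)*(-80) = (44 + k)*(-80) = -3520 - 80*k)
X(R, g(-14)) + 39251 = (-3520 - 80*7/29) + 39251 = (-3520 - 560/29) + 39251 = -102640/29 + 39251 = 1035639/29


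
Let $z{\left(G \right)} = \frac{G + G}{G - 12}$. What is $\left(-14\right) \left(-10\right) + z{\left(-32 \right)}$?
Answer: $\frac{1556}{11} \approx 141.45$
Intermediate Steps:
$z{\left(G \right)} = \frac{2 G}{-12 + G}$
$\left(-14\right) \left(-10\right) + z{\left(-32 \right)} = \left(-14\right) \left(-10\right) + 2 \left(-32\right) \frac{1}{-12 - 32} = 140 + 2 \left(-32\right) \frac{1}{-44} = 140 + 2 \left(-32\right) \left(- \frac{1}{44}\right) = 140 + \frac{16}{11} = \frac{1556}{11}$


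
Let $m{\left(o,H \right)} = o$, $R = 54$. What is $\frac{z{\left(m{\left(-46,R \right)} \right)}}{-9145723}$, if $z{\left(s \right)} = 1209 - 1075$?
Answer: $- \frac{134}{9145723} \approx -1.4652 \cdot 10^{-5}$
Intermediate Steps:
$z{\left(s \right)} = 134$
$\frac{z{\left(m{\left(-46,R \right)} \right)}}{-9145723} = \frac{134}{-9145723} = 134 \left(- \frac{1}{9145723}\right) = - \frac{134}{9145723}$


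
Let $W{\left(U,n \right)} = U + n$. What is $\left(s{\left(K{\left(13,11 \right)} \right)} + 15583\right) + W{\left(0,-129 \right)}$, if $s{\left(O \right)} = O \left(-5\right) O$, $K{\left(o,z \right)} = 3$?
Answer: $15409$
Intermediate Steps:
$s{\left(O \right)} = - 5 O^{2}$ ($s{\left(O \right)} = - 5 O O = - 5 O^{2}$)
$\left(s{\left(K{\left(13,11 \right)} \right)} + 15583\right) + W{\left(0,-129 \right)} = \left(- 5 \cdot 3^{2} + 15583\right) + \left(0 - 129\right) = \left(\left(-5\right) 9 + 15583\right) - 129 = \left(-45 + 15583\right) - 129 = 15538 - 129 = 15409$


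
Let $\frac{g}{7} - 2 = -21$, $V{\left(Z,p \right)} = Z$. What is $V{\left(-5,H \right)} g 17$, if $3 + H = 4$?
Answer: $11305$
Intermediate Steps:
$H = 1$ ($H = -3 + 4 = 1$)
$g = -133$ ($g = 14 + 7 \left(-21\right) = 14 - 147 = -133$)
$V{\left(-5,H \right)} g 17 = \left(-5\right) \left(-133\right) 17 = 665 \cdot 17 = 11305$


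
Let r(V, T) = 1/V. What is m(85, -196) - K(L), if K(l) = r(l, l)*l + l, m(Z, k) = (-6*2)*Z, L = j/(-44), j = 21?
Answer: -44903/44 ≈ -1020.5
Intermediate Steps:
L = -21/44 (L = 21/(-44) = 21*(-1/44) = -21/44 ≈ -0.47727)
m(Z, k) = -12*Z
K(l) = 1 + l (K(l) = l/l + l = 1 + l)
m(85, -196) - K(L) = -12*85 - (1 - 21/44) = -1020 - 1*23/44 = -1020 - 23/44 = -44903/44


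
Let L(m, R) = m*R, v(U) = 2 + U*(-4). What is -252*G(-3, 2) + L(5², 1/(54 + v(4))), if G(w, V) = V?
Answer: -4027/8 ≈ -503.38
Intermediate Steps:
v(U) = 2 - 4*U
L(m, R) = R*m
-252*G(-3, 2) + L(5², 1/(54 + v(4))) = -252*2 + 5²/(54 + (2 - 4*4)) = -504 + 25/(54 + (2 - 16)) = -504 + 25/(54 - 14) = -504 + 25/40 = -504 + (1/40)*25 = -504 + 5/8 = -4027/8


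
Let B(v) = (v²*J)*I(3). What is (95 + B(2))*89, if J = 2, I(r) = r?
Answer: 10591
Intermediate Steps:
B(v) = 6*v² (B(v) = (v²*2)*3 = (2*v²)*3 = 6*v²)
(95 + B(2))*89 = (95 + 6*2²)*89 = (95 + 6*4)*89 = (95 + 24)*89 = 119*89 = 10591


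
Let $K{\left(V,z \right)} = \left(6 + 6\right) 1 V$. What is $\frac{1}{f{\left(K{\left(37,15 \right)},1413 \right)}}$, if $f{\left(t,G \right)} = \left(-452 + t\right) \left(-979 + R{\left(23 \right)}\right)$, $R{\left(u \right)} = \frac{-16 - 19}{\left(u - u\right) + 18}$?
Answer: $\frac{9}{70628} \approx 0.00012743$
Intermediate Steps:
$R{\left(u \right)} = - \frac{35}{18}$ ($R{\left(u \right)} = - \frac{35}{0 + 18} = - \frac{35}{18}$)
$K{\left(V,z \right)} = 12 V$
$f{\left(t,G \right)} = \frac{3990482}{9} - \frac{17657 t}{18}$ ($f{\left(t,G \right)} = \left(-452 + t\right) \left(-979 - \frac{35}{18}\right) = \left(-452 + t\right) \left(- \frac{17657}{18}\right) = \frac{3990482}{9} - \frac{17657 t}{18}$)
$\frac{1}{f{\left(K{\left(37,15 \right)},1413 \right)}} = \frac{1}{\frac{3990482}{9} - \frac{17657 \cdot 12 \cdot 37}{18}} = \frac{1}{\frac{3990482}{9} - \frac{1306618}{3}} = \frac{1}{\frac{70628}{9}} = \frac{9}{70628}$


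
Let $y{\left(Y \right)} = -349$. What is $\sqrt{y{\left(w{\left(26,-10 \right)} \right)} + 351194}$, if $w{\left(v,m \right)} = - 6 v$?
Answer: $\sqrt{350845} \approx 592.32$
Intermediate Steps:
$\sqrt{y{\left(w{\left(26,-10 \right)} \right)} + 351194} = \sqrt{-349 + 351194} = \sqrt{350845}$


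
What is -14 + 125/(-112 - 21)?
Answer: -1987/133 ≈ -14.940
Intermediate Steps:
-14 + 125/(-112 - 21) = -14 + 125/(-133) = -14 + 125*(-1/133) = -14 - 125/133 = -1987/133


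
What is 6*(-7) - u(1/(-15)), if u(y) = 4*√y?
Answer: -42 - 4*I*√15/15 ≈ -42.0 - 1.0328*I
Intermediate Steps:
6*(-7) - u(1/(-15)) = 6*(-7) - 4*√(1/(-15)) = -42 - 4*√(-1/15) = -42 - 4*I*√15/15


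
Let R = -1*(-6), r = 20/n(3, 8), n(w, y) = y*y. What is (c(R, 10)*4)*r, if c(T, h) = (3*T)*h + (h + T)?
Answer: 245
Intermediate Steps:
n(w, y) = y**2
r = 5/16 (r = 20/(8**2) = 20/64 = 20*(1/64) = 5/16 ≈ 0.31250)
R = 6
c(T, h) = T + h + 3*T*h (c(T, h) = 3*T*h + (T + h) = T + h + 3*T*h)
(c(R, 10)*4)*r = ((6 + 10 + 3*6*10)*4)*(5/16) = ((6 + 10 + 180)*4)*(5/16) = (196*4)*(5/16) = 784*(5/16) = 245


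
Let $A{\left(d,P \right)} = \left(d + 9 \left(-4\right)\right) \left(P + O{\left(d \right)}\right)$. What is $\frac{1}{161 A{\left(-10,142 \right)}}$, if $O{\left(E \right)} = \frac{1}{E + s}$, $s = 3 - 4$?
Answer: $- \frac{11}{11560766} \approx -9.5149 \cdot 10^{-7}$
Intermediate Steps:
$s = -1$ ($s = 3 - 4 = -1$)
$O{\left(E \right)} = \frac{1}{-1 + E}$ ($O{\left(E \right)} = \frac{1}{E - 1} = \frac{1}{-1 + E}$)
$A{\left(d,P \right)} = \left(-36 + d\right) \left(P + \frac{1}{-1 + d}\right)$ ($A{\left(d,P \right)} = \left(d + 9 \left(-4\right)\right) \left(P + \frac{1}{-1 + d}\right) = \left(d - 36\right) \left(P + \frac{1}{-1 + d}\right) = \left(-36 + d\right) \left(P + \frac{1}{-1 + d}\right)$)
$\frac{1}{161 A{\left(-10,142 \right)}} = \frac{1}{161 \frac{-36 - 10 + 142 \left(-1 - 10\right) \left(-36 - 10\right)}{-1 - 10}} = \frac{1}{161 \frac{-36 - 10 + 142 \left(-11\right) \left(-46\right)}{-11}} = \frac{1}{161 \left(- \frac{-36 - 10 + 71852}{11}\right)} = \frac{1}{161 \left(\left(- \frac{1}{11}\right) 71806\right)} = \frac{1}{161 \left(- \frac{71806}{11}\right)} = \frac{1}{- \frac{11560766}{11}} = - \frac{11}{11560766}$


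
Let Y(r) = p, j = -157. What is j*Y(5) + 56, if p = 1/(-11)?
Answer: 773/11 ≈ 70.273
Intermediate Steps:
p = -1/11 ≈ -0.090909
Y(r) = -1/11
j*Y(5) + 56 = -157*(-1/11) + 56 = 157/11 + 56 = 773/11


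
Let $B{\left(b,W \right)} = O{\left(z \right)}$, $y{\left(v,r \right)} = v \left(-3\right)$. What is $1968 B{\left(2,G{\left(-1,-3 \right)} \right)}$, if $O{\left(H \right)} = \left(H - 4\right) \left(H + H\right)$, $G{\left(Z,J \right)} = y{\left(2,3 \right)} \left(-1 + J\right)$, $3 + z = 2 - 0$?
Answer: $19680$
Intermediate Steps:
$y{\left(v,r \right)} = - 3 v$
$z = -1$ ($z = -3 + \left(2 - 0\right) = -3 + \left(2 + 0\right) = -3 + 2 = -1$)
$G{\left(Z,J \right)} = 6 - 6 J$ ($G{\left(Z,J \right)} = \left(-3\right) 2 \left(-1 + J\right) = - 6 \left(-1 + J\right) = 6 - 6 J$)
$O{\left(H \right)} = 2 H \left(-4 + H\right)$ ($O{\left(H \right)} = \left(-4 + H\right) 2 H = 2 H \left(-4 + H\right)$)
$B{\left(b,W \right)} = 10$ ($B{\left(b,W \right)} = 2 \left(-1\right) \left(-4 - 1\right) = 2 \left(-1\right) \left(-5\right) = 10$)
$1968 B{\left(2,G{\left(-1,-3 \right)} \right)} = 1968 \cdot 10 = 19680$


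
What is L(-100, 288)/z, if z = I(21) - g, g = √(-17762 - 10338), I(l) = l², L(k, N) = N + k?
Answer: 82908/222581 + 1880*I*√281/222581 ≈ 0.37248 + 0.14159*I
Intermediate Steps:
g = 10*I*√281 (g = √(-28100) = 10*I*√281 ≈ 167.63*I)
z = 441 - 10*I*√281 (z = 21² - 10*I*√281 = 441 - 10*I*√281 ≈ 441.0 - 167.63*I)
L(-100, 288)/z = (288 - 100)/(441 - 10*I*√281) = 188/(441 - 10*I*√281)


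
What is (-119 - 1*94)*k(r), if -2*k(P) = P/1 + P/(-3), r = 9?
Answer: 639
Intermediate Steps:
k(P) = -P/3 (k(P) = -(P/1 + P/(-3))/2 = -(P*1 + P*(-⅓))/2 = -(P - P/3)/2 = -P/3)
(-119 - 1*94)*k(r) = (-119 - 1*94)*(-⅓*9) = (-119 - 94)*(-3) = -213*(-3) = 639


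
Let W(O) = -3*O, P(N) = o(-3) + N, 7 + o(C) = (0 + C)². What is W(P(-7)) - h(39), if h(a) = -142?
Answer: 157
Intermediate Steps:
o(C) = -7 + C² (o(C) = -7 + (0 + C)² = -7 + C²)
P(N) = 2 + N (P(N) = (-7 + (-3)²) + N = (-7 + 9) + N = 2 + N)
W(P(-7)) - h(39) = -3*(2 - 7) - 1*(-142) = -3*(-5) + 142 = 15 + 142 = 157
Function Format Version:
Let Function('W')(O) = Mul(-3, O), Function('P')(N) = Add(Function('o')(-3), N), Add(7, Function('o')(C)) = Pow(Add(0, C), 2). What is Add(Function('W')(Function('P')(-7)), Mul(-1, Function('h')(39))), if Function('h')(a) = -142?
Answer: 157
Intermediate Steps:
Function('o')(C) = Add(-7, Pow(C, 2)) (Function('o')(C) = Add(-7, Pow(Add(0, C), 2)) = Add(-7, Pow(C, 2)))
Function('P')(N) = Add(2, N) (Function('P')(N) = Add(Add(-7, Pow(-3, 2)), N) = Add(Add(-7, 9), N) = Add(2, N))
Add(Function('W')(Function('P')(-7)), Mul(-1, Function('h')(39))) = Add(Mul(-3, Add(2, -7)), Mul(-1, -142)) = Add(Mul(-3, -5), 142) = Add(15, 142) = 157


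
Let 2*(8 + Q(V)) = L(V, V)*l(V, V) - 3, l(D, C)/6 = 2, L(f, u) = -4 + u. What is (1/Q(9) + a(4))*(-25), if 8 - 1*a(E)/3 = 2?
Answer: -18500/41 ≈ -451.22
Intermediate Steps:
a(E) = 18 (a(E) = 24 - 3*2 = 24 - 6 = 18)
l(D, C) = 12 (l(D, C) = 6*2 = 12)
Q(V) = -67/2 + 6*V (Q(V) = -8 + ((-4 + V)*12 - 3)/2 = -8 + ((-48 + 12*V) - 3)/2 = -8 + (-51 + 12*V)/2 = -8 + (-51/2 + 6*V) = -67/2 + 6*V)
(1/Q(9) + a(4))*(-25) = (1/(-67/2 + 6*9) + 18)*(-25) = (1/(-67/2 + 54) + 18)*(-25) = (1/(41/2) + 18)*(-25) = (2/41 + 18)*(-25) = (740/41)*(-25) = -18500/41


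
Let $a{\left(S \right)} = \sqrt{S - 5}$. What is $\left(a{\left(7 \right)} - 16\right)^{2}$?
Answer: $\left(16 - \sqrt{2}\right)^{2} \approx 212.75$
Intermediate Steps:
$a{\left(S \right)} = \sqrt{-5 + S}$
$\left(a{\left(7 \right)} - 16\right)^{2} = \left(\sqrt{-5 + 7} - 16\right)^{2} = \left(\sqrt{2} - 16\right)^{2} = \left(-16 + \sqrt{2}\right)^{2}$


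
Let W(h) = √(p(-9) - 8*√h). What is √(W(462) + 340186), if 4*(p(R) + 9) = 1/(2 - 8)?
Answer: √(12246696 + 3*I*√6*√(217 + 192*√462))/6 ≈ 583.25 + 0.011533*I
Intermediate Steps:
p(R) = -217/24 (p(R) = -9 + 1/(4*(2 - 8)) = -9 + (¼)/(-6) = -9 + (¼)*(-⅙) = -9 - 1/24 = -217/24)
W(h) = √(-217/24 - 8*√h)
√(W(462) + 340186) = √(√(-1302 - 1152*√462)/12 + 340186) = √(340186 + √(-1302 - 1152*√462)/12)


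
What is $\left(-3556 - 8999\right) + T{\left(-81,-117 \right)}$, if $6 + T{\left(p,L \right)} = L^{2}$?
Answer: $1128$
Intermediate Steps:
$T{\left(p,L \right)} = -6 + L^{2}$
$\left(-3556 - 8999\right) + T{\left(-81,-117 \right)} = \left(-3556 - 8999\right) - \left(6 - \left(-117\right)^{2}\right) = -12555 + \left(-6 + 13689\right) = -12555 + 13683 = 1128$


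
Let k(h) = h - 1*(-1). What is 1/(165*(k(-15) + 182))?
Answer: 1/27720 ≈ 3.6075e-5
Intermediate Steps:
k(h) = 1 + h (k(h) = h + 1 = 1 + h)
1/(165*(k(-15) + 182)) = 1/(165*((1 - 15) + 182)) = 1/(165*(-14 + 182)) = 1/(165*168) = 1/27720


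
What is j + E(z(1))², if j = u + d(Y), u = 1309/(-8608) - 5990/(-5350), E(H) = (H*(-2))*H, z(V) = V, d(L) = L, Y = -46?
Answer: -188965883/4605280 ≈ -41.032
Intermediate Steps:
E(H) = -2*H² (E(H) = (-2*H)*H = -2*H²)
u = 4455877/4605280 (u = 1309*(-1/8608) - 5990*(-1/5350) = -1309/8608 + 599/535 = 4455877/4605280 ≈ 0.96756)
j = -207387003/4605280 (j = 4455877/4605280 - 46 = -207387003/4605280 ≈ -45.032)
j + E(z(1))² = -207387003/4605280 + (-2*1²)² = -207387003/4605280 + (-2*1)² = -207387003/4605280 + (-2)² = -207387003/4605280 + 4 = -188965883/4605280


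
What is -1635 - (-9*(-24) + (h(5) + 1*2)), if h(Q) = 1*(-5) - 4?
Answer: -1844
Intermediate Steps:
h(Q) = -9 (h(Q) = -5 - 4 = -9)
-1635 - (-9*(-24) + (h(5) + 1*2)) = -1635 - (-9*(-24) + (-9 + 1*2)) = -1635 - (216 + (-9 + 2)) = -1635 - (216 - 7) = -1635 - 1*209 = -1635 - 209 = -1844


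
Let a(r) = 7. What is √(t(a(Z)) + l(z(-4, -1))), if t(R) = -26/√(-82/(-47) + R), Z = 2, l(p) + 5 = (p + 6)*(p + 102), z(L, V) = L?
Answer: √(32263911 - 10686*√19317)/411 ≈ 13.498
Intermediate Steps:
l(p) = -5 + (6 + p)*(102 + p) (l(p) = -5 + (p + 6)*(p + 102) = -5 + (6 + p)*(102 + p))
t(R) = -26/√(82/47 + R) (t(R) = -26/√(-82*(-1/47) + R) = -26/√(82/47 + R))
√(t(a(Z)) + l(z(-4, -1))) = √(-26*√47/√(82 + 47*7) + (607 + (-4)² + 108*(-4))) = √(-26*√47/√(82 + 329) + (607 + 16 - 432)) = √(-26*√47/√411 + 191) = √(-26*√47*√411/411 + 191) = √(-26*√19317/411 + 191) = √(191 - 26*√19317/411)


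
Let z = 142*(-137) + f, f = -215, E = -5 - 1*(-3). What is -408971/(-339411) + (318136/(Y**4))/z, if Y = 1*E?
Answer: 199287997/1027057686 ≈ 0.19404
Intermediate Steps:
E = -2 (E = -5 + 3 = -2)
Y = -2 (Y = 1*(-2) = -2)
z = -19669 (z = 142*(-137) - 215 = -19454 - 215 = -19669)
-408971/(-339411) + (318136/(Y**4))/z = -408971/(-339411) + (318136/((-2)**4))/(-19669) = -408971*(-1/339411) + (318136/16)*(-1/19669) = 408971/339411 + (318136*(1/16))*(-1/19669) = 408971/339411 + (39767/2)*(-1/19669) = 408971/339411 - 3059/3026 = 199287997/1027057686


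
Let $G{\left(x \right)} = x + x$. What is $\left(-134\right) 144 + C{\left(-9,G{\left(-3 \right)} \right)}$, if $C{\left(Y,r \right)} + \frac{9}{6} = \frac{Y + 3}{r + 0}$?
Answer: $- \frac{38593}{2} \approx -19297.0$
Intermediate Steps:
$G{\left(x \right)} = 2 x$
$C{\left(Y,r \right)} = - \frac{3}{2} + \frac{3 + Y}{r}$ ($C{\left(Y,r \right)} = - \frac{3}{2} + \frac{Y + 3}{r + 0} = - \frac{3}{2} + \frac{3 + Y}{r}$)
$\left(-134\right) 144 + C{\left(-9,G{\left(-3 \right)} \right)} = \left(-134\right) 144 + \frac{3 - 9 - \frac{3 \cdot 2 \left(-3\right)}{2}}{2 \left(-3\right)} = -19296 + \frac{3 - 9 - -9}{-6} = -19296 - \frac{3 - 9 + 9}{6} = -19296 - \frac{1}{2} = - \frac{38593}{2}$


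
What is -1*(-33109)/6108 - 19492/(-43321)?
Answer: 1553372125/264604668 ≈ 5.8705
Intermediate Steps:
-1*(-33109)/6108 - 19492/(-43321) = 33109*(1/6108) - 19492*(-1/43321) = 33109/6108 + 19492/43321 = 1553372125/264604668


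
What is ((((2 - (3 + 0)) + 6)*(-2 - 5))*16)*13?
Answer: -7280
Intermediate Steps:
((((2 - (3 + 0)) + 6)*(-2 - 5))*16)*13 = ((((2 - 1*3) + 6)*(-7))*16)*13 = ((((2 - 3) + 6)*(-7))*16)*13 = (((-1 + 6)*(-7))*16)*13 = ((5*(-7))*16)*13 = -35*16*13 = -560*13 = -7280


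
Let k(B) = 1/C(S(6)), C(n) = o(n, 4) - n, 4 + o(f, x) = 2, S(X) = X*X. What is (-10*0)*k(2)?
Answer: 0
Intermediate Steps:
S(X) = X²
o(f, x) = -2 (o(f, x) = -4 + 2 = -2)
C(n) = -2 - n
k(B) = -1/38 (k(B) = 1/(-2 - 1*6²) = 1/(-2 - 1*36) = 1/(-2 - 36) = 1/(-38) = -1/38)
(-10*0)*k(2) = -10*0*(-1/38) = 0*(-1/38) = 0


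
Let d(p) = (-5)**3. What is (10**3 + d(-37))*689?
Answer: 602875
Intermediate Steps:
d(p) = -125
(10**3 + d(-37))*689 = (10**3 - 125)*689 = (1000 - 125)*689 = 875*689 = 602875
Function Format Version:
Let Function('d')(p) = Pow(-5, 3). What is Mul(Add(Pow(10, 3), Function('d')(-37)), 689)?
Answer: 602875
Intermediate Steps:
Function('d')(p) = -125
Mul(Add(Pow(10, 3), Function('d')(-37)), 689) = Mul(Add(Pow(10, 3), -125), 689) = Mul(Add(1000, -125), 689) = Mul(875, 689) = 602875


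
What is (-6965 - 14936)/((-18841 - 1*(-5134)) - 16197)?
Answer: 21901/29904 ≈ 0.73238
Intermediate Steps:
(-6965 - 14936)/((-18841 - 1*(-5134)) - 16197) = -21901/((-18841 + 5134) - 16197) = -21901/(-13707 - 16197) = -21901/(-29904) = -21901*(-1/29904) = 21901/29904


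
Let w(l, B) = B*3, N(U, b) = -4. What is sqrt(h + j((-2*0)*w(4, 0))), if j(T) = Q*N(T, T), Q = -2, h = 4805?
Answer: sqrt(4813) ≈ 69.376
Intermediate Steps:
w(l, B) = 3*B
j(T) = 8 (j(T) = -2*(-4) = 8)
sqrt(h + j((-2*0)*w(4, 0))) = sqrt(4805 + 8) = sqrt(4813)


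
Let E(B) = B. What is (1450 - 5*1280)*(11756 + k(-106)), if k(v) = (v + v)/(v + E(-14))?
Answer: -58200945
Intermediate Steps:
k(v) = 2*v/(-14 + v) (k(v) = (v + v)/(v - 14) = (2*v)/(-14 + v) = 2*v/(-14 + v))
(1450 - 5*1280)*(11756 + k(-106)) = (1450 - 5*1280)*(11756 + 2*(-106)/(-14 - 106)) = (1450 - 6400)*(11756 + 2*(-106)/(-120)) = -4950*(11756 + 2*(-106)*(-1/120)) = -4950*(11756 + 53/30) = -4950*352733/30 = -58200945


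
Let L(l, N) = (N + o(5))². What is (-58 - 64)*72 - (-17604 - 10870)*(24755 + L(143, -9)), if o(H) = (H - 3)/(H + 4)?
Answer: 57271778200/81 ≈ 7.0706e+8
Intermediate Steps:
o(H) = (-3 + H)/(4 + H)
L(l, N) = (2/9 + N)² (L(l, N) = (N + (-3 + 5)/(4 + 5))² = (N + 2/9)² = (2/9 + N)²)
(-58 - 64)*72 - (-17604 - 10870)*(24755 + L(143, -9)) = (-58 - 64)*72 - (-17604 - 10870)*(24755 + (2 + 9*(-9))²/81) = -122*72 - (-28474)*(24755 + (2 - 81)²/81) = -8784 - (-28474)*(24755 + (1/81)*(-79)²) = -8784 - (-28474)*(24755 + (1/81)*6241) = -8784 - (-28474)*(24755 + 6241/81) = -8784 - (-28474)*2011396/81 = -8784 - 1*(-57272489704/81) = -8784 + 57272489704/81 = 57271778200/81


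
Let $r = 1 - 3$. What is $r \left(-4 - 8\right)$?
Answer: $24$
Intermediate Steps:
$r = -2$
$r \left(-4 - 8\right) = - 2 \left(-4 - 8\right) = \left(-2\right) \left(-12\right) = 24$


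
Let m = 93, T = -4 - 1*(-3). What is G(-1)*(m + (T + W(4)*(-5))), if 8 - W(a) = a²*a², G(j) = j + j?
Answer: -2664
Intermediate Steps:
G(j) = 2*j
T = -1 (T = -4 + 3 = -1)
W(a) = 8 - a⁴ (W(a) = 8 - a²*a² = 8 - a⁴)
G(-1)*(m + (T + W(4)*(-5))) = (2*(-1))*(93 + (-1 + (8 - 1*4⁴)*(-5))) = -2*(93 + (-1 + (8 - 1*256)*(-5))) = -2*(93 + (-1 + (8 - 256)*(-5))) = -2*(93 + (-1 - 248*(-5))) = -2*(93 + (-1 + 1240)) = -2*(93 + 1239) = -2*1332 = -2664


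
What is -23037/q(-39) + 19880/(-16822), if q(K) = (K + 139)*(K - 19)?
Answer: 136112207/48783800 ≈ 2.7901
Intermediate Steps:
q(K) = (-19 + K)*(139 + K) (q(K) = (139 + K)*(-19 + K) = (-19 + K)*(139 + K))
-23037/q(-39) + 19880/(-16822) = -23037/(-2641 + (-39)**2 + 120*(-39)) + 19880/(-16822) = -23037/(-2641 + 1521 - 4680) + 19880*(-1/16822) = -23037/(-5800) - 9940/8411 = -23037*(-1/5800) - 9940/8411 = 23037/5800 - 9940/8411 = 136112207/48783800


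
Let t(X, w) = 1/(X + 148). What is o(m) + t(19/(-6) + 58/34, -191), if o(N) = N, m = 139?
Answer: 2077735/14947 ≈ 139.01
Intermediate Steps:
t(X, w) = 1/(148 + X)
o(m) + t(19/(-6) + 58/34, -191) = 139 + 1/(148 + (19/(-6) + 58/34)) = 139 + 1/(148 + (19*(-1/6) + 58*(1/34))) = 139 + 1/(148 + (-19/6 + 29/17)) = 139 + 1/(148 - 149/102) = 139 + 1/(14947/102) = 139 + 102/14947 = 2077735/14947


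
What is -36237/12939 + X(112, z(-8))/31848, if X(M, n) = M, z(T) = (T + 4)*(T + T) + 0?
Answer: -48026117/17170053 ≈ -2.7971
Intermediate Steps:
z(T) = 2*T*(4 + T) (z(T) = (4 + T)*(2*T) + 0 = 2*T*(4 + T) + 0 = 2*T*(4 + T))
-36237/12939 + X(112, z(-8))/31848 = -36237/12939 + 112/31848 = -36237*1/12939 + 112*(1/31848) = -12079/4313 + 14/3981 = -48026117/17170053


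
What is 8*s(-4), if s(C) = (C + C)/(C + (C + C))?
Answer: 16/3 ≈ 5.3333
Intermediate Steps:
s(C) = ⅔ (s(C) = (2*C)/(C + 2*C) = (2*C)/((3*C)) = (2*C)*(1/(3*C)) = ⅔)
8*s(-4) = 8*(⅔) = 16/3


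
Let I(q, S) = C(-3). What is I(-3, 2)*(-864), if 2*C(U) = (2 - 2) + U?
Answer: 1296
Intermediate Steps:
C(U) = U/2 (C(U) = ((2 - 2) + U)/2 = (0 + U)/2 = U/2)
I(q, S) = -3/2 (I(q, S) = (1/2)*(-3) = -3/2)
I(-3, 2)*(-864) = -3/2*(-864) = 1296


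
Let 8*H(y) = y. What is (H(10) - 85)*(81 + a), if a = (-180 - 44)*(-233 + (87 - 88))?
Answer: -17586495/4 ≈ -4.3966e+6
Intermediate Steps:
H(y) = y/8
a = 52416 (a = -224*(-233 - 1) = -224*(-234) = 52416)
(H(10) - 85)*(81 + a) = ((1/8)*10 - 85)*(81 + 52416) = (5/4 - 85)*52497 = -335/4*52497 = -17586495/4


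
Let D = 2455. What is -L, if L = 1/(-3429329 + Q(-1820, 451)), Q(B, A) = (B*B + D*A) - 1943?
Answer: -1/988333 ≈ -1.0118e-6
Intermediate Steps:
Q(B, A) = -1943 + B² + 2455*A (Q(B, A) = (B*B + 2455*A) - 1943 = (B² + 2455*A) - 1943 = -1943 + B² + 2455*A)
L = 1/988333 (L = 1/(-3429329 + (-1943 + (-1820)² + 2455*451)) = 1/(-3429329 + (-1943 + 3312400 + 1107205)) = 1/(-3429329 + 4417662) = 1/988333 ≈ 1.0118e-6)
-L = -1*1/988333 = -1/988333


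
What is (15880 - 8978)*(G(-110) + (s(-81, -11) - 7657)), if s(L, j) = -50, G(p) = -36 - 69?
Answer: -53918424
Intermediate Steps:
G(p) = -105
(15880 - 8978)*(G(-110) + (s(-81, -11) - 7657)) = (15880 - 8978)*(-105 + (-50 - 7657)) = 6902*(-105 - 7707) = 6902*(-7812) = -53918424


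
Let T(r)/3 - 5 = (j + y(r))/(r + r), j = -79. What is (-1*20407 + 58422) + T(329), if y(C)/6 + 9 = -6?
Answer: 25023233/658 ≈ 38029.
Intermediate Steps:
y(C) = -90 (y(C) = -54 + 6*(-6) = -54 - 36 = -90)
T(r) = 15 - 507/(2*r) (T(r) = 15 + 3*((-79 - 90)/(r + r)) = 15 + 3*(-169*1/(2*r)) = 15 + 3*(-169/(2*r)) = 15 - 507/(2*r))
(-1*20407 + 58422) + T(329) = (-1*20407 + 58422) + (15 - 507/2/329) = (-20407 + 58422) + (15 - 507/2*1/329) = 38015 + (15 - 507/658) = 38015 + 9363/658 = 25023233/658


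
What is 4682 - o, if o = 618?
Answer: 4064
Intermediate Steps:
4682 - o = 4682 - 1*618 = 4682 - 618 = 4064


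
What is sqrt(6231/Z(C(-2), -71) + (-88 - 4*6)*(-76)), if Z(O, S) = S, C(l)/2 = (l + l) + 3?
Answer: sqrt(42466591)/71 ≈ 91.784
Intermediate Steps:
C(l) = 6 + 4*l (C(l) = 2*((l + l) + 3) = 2*(2*l + 3) = 2*(3 + 2*l) = 6 + 4*l)
sqrt(6231/Z(C(-2), -71) + (-88 - 4*6)*(-76)) = sqrt(6231/(-71) + (-88 - 4*6)*(-76)) = sqrt(6231*(-1/71) + (-88 - 24)*(-76)) = sqrt(-6231/71 - 112*(-76)) = sqrt(-6231/71 + 8512) = sqrt(598121/71) = sqrt(42466591)/71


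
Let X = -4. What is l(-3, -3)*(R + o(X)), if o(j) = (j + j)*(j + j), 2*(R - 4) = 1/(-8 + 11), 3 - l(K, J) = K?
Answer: 409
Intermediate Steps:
l(K, J) = 3 - K
R = 25/6 (R = 4 + 1/(2*(-8 + 11)) = 4 + (1/2)/3 = 4 + (1/2)*(1/3) = 4 + 1/6 = 25/6 ≈ 4.1667)
o(j) = 4*j**2 (o(j) = (2*j)*(2*j) = 4*j**2)
l(-3, -3)*(R + o(X)) = (3 - 1*(-3))*(25/6 + 4*(-4)**2) = (3 + 3)*(25/6 + 4*16) = 6*(25/6 + 64) = 6*(409/6) = 409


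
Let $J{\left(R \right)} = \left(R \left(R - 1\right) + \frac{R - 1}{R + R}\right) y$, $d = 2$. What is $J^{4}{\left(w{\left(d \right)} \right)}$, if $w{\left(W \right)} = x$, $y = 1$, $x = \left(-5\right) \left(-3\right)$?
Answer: $\frac{99334092289201}{50625} \approx 1.9622 \cdot 10^{9}$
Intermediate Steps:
$x = 15$
$w{\left(W \right)} = 15$
$J{\left(R \right)} = R \left(-1 + R\right) + \frac{-1 + R}{2 R}$ ($J{\left(R \right)} = \left(R \left(R - 1\right) + \frac{R - 1}{R + R}\right) 1 = \left(R \left(-1 + R\right) + \frac{-1 + R}{2 R}\right) 1 = R \left(-1 + R\right) + \frac{-1 + R}{2 R}$)
$J^{4}{\left(w{\left(d \right)} \right)} = \left(\frac{1}{2} + 15^{2} - 15 - \frac{1}{2 \cdot 15}\right)^{4} = \left(\frac{1}{2} + 225 - 15 - \frac{1}{30}\right)^{4} = \left(\frac{3157}{15}\right)^{4} = \frac{99334092289201}{50625}$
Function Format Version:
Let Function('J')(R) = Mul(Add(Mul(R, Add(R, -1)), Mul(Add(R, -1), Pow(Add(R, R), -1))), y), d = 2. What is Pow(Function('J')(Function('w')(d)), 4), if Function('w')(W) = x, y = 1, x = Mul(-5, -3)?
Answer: Rational(99334092289201, 50625) ≈ 1.9622e+9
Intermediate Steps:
x = 15
Function('w')(W) = 15
Function('J')(R) = Add(Mul(R, Add(-1, R)), Mul(Rational(1, 2), Pow(R, -1), Add(-1, R))) (Function('J')(R) = Mul(Add(Mul(R, Add(R, -1)), Mul(Add(R, -1), Pow(Add(R, R), -1))), 1) = Mul(Add(Mul(R, Add(-1, R)), Mul(Add(-1, R), Pow(Mul(2, R), -1))), 1) = Mul(Add(Mul(R, Add(-1, R)), Mul(Add(-1, R), Mul(Rational(1, 2), Pow(R, -1)))), 1) = Mul(Add(Mul(R, Add(-1, R)), Mul(Rational(1, 2), Pow(R, -1), Add(-1, R))), 1) = Add(Mul(R, Add(-1, R)), Mul(Rational(1, 2), Pow(R, -1), Add(-1, R))))
Pow(Function('J')(Function('w')(d)), 4) = Pow(Add(Rational(1, 2), Pow(15, 2), Mul(-1, 15), Mul(Rational(-1, 2), Pow(15, -1))), 4) = Pow(Add(Rational(1, 2), 225, -15, Mul(Rational(-1, 2), Rational(1, 15))), 4) = Pow(Add(Rational(1, 2), 225, -15, Rational(-1, 30)), 4) = Pow(Rational(3157, 15), 4) = Rational(99334092289201, 50625)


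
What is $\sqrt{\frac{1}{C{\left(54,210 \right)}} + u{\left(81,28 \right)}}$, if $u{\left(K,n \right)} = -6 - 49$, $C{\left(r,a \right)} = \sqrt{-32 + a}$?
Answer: $\frac{\sqrt{-1742620 + 178 \sqrt{178}}}{178} \approx 7.4111 i$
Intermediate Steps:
$u{\left(K,n \right)} = -55$ ($u{\left(K,n \right)} = -6 - 49 = -55$)
$\sqrt{\frac{1}{C{\left(54,210 \right)}} + u{\left(81,28 \right)}} = \sqrt{\frac{1}{\sqrt{-32 + 210}} - 55} = \sqrt{\frac{1}{\sqrt{178}} - 55} = \sqrt{\frac{\sqrt{178}}{178} - 55} = \sqrt{-55 + \frac{\sqrt{178}}{178}}$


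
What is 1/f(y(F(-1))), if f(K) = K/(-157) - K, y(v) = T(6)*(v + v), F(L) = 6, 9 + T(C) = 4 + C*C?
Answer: -157/58776 ≈ -0.0026712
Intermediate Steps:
T(C) = -5 + C**2 (T(C) = -9 + (4 + C*C) = -9 + (4 + C**2) = -5 + C**2)
y(v) = 62*v (y(v) = (-5 + 6**2)*(v + v) = (-5 + 36)*(2*v) = 31*(2*v) = 62*v)
f(K) = -158*K/157 (f(K) = K*(-1/157) - K = -K/157 - K = -158*K/157)
1/f(y(F(-1))) = 1/(-9796*6/157) = 1/(-158/157*372) = 1/(-58776/157) = -157/58776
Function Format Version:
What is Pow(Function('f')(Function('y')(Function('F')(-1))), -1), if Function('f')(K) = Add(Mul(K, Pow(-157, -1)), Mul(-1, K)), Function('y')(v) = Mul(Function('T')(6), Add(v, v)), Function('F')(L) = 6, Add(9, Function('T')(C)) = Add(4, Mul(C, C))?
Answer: Rational(-157, 58776) ≈ -0.0026712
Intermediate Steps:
Function('T')(C) = Add(-5, Pow(C, 2)) (Function('T')(C) = Add(-9, Add(4, Mul(C, C))) = Add(-9, Add(4, Pow(C, 2))) = Add(-5, Pow(C, 2)))
Function('y')(v) = Mul(62, v) (Function('y')(v) = Mul(Add(-5, Pow(6, 2)), Add(v, v)) = Mul(Add(-5, 36), Mul(2, v)) = Mul(31, Mul(2, v)) = Mul(62, v))
Function('f')(K) = Mul(Rational(-158, 157), K) (Function('f')(K) = Add(Mul(K, Rational(-1, 157)), Mul(-1, K)) = Add(Mul(Rational(-1, 157), K), Mul(-1, K)) = Mul(Rational(-158, 157), K))
Pow(Function('f')(Function('y')(Function('F')(-1))), -1) = Pow(Mul(Rational(-158, 157), Mul(62, 6)), -1) = Pow(Mul(Rational(-158, 157), 372), -1) = Pow(Rational(-58776, 157), -1) = Rational(-157, 58776)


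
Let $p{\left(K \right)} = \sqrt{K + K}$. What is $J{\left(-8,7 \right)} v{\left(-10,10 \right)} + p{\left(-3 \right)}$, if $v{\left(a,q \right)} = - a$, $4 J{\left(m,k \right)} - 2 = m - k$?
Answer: $- \frac{65}{2} + i \sqrt{6} \approx -32.5 + 2.4495 i$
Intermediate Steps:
$J{\left(m,k \right)} = \frac{1}{2} - \frac{k}{4} + \frac{m}{4}$ ($J{\left(m,k \right)} = \frac{1}{2} + \frac{m - k}{4} = \frac{1}{2} - \left(- \frac{m}{4} + \frac{k}{4}\right) = \frac{1}{2} - \frac{k}{4} + \frac{m}{4}$)
$p{\left(K \right)} = \sqrt{2} \sqrt{K}$ ($p{\left(K \right)} = \sqrt{2 K} = \sqrt{2} \sqrt{K}$)
$J{\left(-8,7 \right)} v{\left(-10,10 \right)} + p{\left(-3 \right)} = \left(\frac{1}{2} - \frac{7}{4} + \frac{1}{4} \left(-8\right)\right) \left(\left(-1\right) \left(-10\right)\right) + \sqrt{2} \sqrt{-3} = \left(\frac{1}{2} - \frac{7}{4} - 2\right) 10 + \sqrt{2} i \sqrt{3} = \left(- \frac{13}{4}\right) 10 + i \sqrt{6} = - \frac{65}{2} + i \sqrt{6}$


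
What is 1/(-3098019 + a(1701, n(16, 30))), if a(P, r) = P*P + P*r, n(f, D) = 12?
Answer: -1/184206 ≈ -5.4287e-6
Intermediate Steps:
a(P, r) = P**2 + P*r
1/(-3098019 + a(1701, n(16, 30))) = 1/(-3098019 + 1701*(1701 + 12)) = 1/(-3098019 + 1701*1713) = 1/(-3098019 + 2913813) = 1/(-184206) = -1/184206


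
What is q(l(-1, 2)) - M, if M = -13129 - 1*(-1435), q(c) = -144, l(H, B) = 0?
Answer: 11550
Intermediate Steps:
M = -11694 (M = -13129 + 1435 = -11694)
q(l(-1, 2)) - M = -144 - 1*(-11694) = -144 + 11694 = 11550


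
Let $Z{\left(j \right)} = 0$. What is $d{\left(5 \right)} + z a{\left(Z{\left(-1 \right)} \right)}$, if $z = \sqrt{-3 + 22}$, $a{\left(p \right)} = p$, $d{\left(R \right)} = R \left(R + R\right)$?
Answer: $50$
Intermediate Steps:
$d{\left(R \right)} = 2 R^{2}$ ($d{\left(R \right)} = R 2 R = 2 R^{2}$)
$z = \sqrt{19} \approx 4.3589$
$d{\left(5 \right)} + z a{\left(Z{\left(-1 \right)} \right)} = 2 \cdot 5^{2} + \sqrt{19} \cdot 0 = 2 \cdot 25 + 0 = 50 + 0 = 50$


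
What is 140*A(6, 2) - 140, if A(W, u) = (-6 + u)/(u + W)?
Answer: -210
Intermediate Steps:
A(W, u) = (-6 + u)/(W + u)
140*A(6, 2) - 140 = 140*((-6 + 2)/(6 + 2)) - 140 = 140*(-4/8) - 140 = 140*((⅛)*(-4)) - 140 = 140*(-½) - 140 = -70 - 140 = -210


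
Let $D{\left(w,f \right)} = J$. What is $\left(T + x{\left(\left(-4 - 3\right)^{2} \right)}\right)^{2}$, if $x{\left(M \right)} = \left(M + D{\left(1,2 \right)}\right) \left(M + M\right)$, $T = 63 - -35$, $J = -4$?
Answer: $20322064$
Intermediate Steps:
$D{\left(w,f \right)} = -4$
$T = 98$ ($T = 63 + 35 = 98$)
$x{\left(M \right)} = 2 M \left(-4 + M\right)$ ($x{\left(M \right)} = \left(M - 4\right) \left(M + M\right) = \left(-4 + M\right) 2 M = 2 M \left(-4 + M\right)$)
$\left(T + x{\left(\left(-4 - 3\right)^{2} \right)}\right)^{2} = \left(98 + 2 \left(-4 - 3\right)^{2} \left(-4 + \left(-4 - 3\right)^{2}\right)\right)^{2} = \left(98 + 2 \left(-7\right)^{2} \left(-4 + \left(-7\right)^{2}\right)\right)^{2} = \left(98 + 2 \cdot 49 \left(-4 + 49\right)\right)^{2} = \left(98 + 2 \cdot 49 \cdot 45\right)^{2} = \left(98 + 4410\right)^{2} = 4508^{2} = 20322064$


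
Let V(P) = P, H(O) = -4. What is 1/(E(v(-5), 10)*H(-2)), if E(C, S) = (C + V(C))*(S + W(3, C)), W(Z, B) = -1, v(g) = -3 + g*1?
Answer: 1/576 ≈ 0.0017361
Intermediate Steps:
v(g) = -3 + g
E(C, S) = 2*C*(-1 + S) (E(C, S) = (C + C)*(S - 1) = (2*C)*(-1 + S) = 2*C*(-1 + S))
1/(E(v(-5), 10)*H(-2)) = 1/((2*(-3 - 5)*(-1 + 10))*(-4)) = 1/((2*(-8)*9)*(-4)) = 1/(-144*(-4)) = 1/576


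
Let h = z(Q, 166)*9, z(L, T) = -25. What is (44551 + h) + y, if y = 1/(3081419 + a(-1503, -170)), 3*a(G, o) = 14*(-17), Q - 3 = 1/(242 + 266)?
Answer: 409750386197/9244019 ≈ 44326.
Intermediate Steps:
Q = 1525/508 (Q = 3 + 1/(242 + 266) = 3 + 1/508 = 1525/508 ≈ 3.0020)
a(G, o) = -238/3 (a(G, o) = (14*(-17))/3 = (⅓)*(-238) = -238/3)
h = -225 (h = -25*9 = -225)
y = 3/9244019 (y = 1/(3081419 - 238/3) = 1/(9244019/3) = 3/9244019 ≈ 3.2453e-7)
(44551 + h) + y = (44551 - 225) + 3/9244019 = 44326 + 3/9244019 = 409750386197/9244019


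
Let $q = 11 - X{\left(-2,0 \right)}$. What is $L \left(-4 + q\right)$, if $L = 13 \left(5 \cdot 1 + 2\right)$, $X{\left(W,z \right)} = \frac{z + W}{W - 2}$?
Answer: $\frac{1183}{2} \approx 591.5$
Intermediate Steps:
$X{\left(W,z \right)} = \frac{W + z}{-2 + W}$
$q = \frac{21}{2}$ ($q = 11 - \frac{-2 + 0}{-2 - 2} = 11 - \frac{1}{-4} \left(-2\right) = 11 - \left(- \frac{1}{4}\right) \left(-2\right) = 11 - \frac{1}{2} = \frac{21}{2} \approx 10.5$)
$L = 91$ ($L = 13 \left(5 + 2\right) = 13 \cdot 7 = 91$)
$L \left(-4 + q\right) = 91 \left(-4 + \frac{21}{2}\right) = 91 \cdot \frac{13}{2} = \frac{1183}{2}$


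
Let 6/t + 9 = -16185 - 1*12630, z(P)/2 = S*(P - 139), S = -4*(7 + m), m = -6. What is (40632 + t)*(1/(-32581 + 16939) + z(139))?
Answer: -195196127/75144168 ≈ -2.5976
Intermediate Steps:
S = -4 (S = -4*(7 - 6) = -4*1 = -4)
z(P) = 1112 - 8*P (z(P) = 2*(-4*(P - 139)) = 2*(-4*(-139 + P)) = 2*(556 - 4*P) = 1112 - 8*P)
t = -1/4804 (t = 6/(-9 + (-16185 - 1*12630)) = 6/(-9 + (-16185 - 12630)) = 6/(-9 - 28815) = 6/(-28824) = 6*(-1/28824) = -1/4804 ≈ -0.00020816)
(40632 + t)*(1/(-32581 + 16939) + z(139)) = (40632 - 1/4804)*(1/(-32581 + 16939) + (1112 - 8*139)) = 195196127*(1/(-15642) + (1112 - 1112))/4804 = 195196127*(-1/15642 + 0)/4804 = (195196127/4804)*(-1/15642) = -195196127/75144168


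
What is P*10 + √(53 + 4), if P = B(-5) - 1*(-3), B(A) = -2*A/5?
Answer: 50 + √57 ≈ 57.550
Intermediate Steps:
B(A) = -2*A/5 (B(A) = -2*A*(⅕) = -2*A/5)
P = 5 (P = -⅖*(-5) - 1*(-3) = 2 + 3 = 5)
P*10 + √(53 + 4) = 5*10 + √(53 + 4) = 50 + √57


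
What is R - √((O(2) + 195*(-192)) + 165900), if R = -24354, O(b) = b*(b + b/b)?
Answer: -24354 - 9*√1586 ≈ -24712.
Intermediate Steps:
O(b) = b*(1 + b) (O(b) = b*(b + 1) = b*(1 + b))
R - √((O(2) + 195*(-192)) + 165900) = -24354 - √((2*(1 + 2) + 195*(-192)) + 165900) = -24354 - √((2*3 - 37440) + 165900) = -24354 - √((6 - 37440) + 165900) = -24354 - √(-37434 + 165900) = -24354 - √128466 = -24354 - 9*√1586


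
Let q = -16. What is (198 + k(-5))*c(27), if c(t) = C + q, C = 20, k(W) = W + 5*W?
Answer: 672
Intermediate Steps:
k(W) = 6*W
c(t) = 4 (c(t) = 20 - 16 = 4)
(198 + k(-5))*c(27) = (198 + 6*(-5))*4 = (198 - 30)*4 = 168*4 = 672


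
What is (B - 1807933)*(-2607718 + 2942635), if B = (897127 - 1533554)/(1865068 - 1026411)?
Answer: -507813313693580136/838657 ≈ -6.0551e+11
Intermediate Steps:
B = -636427/838657 ≈ -0.75886
(B - 1807933)*(-2607718 + 2942635) = (-636427/838657 - 1807933)*(-2607718 + 2942635) = -1516236302408/838657*334917 = -507813313693580136/838657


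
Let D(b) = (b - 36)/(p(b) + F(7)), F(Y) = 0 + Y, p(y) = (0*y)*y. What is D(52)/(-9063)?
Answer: -16/63441 ≈ -0.00025220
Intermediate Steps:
p(y) = 0 (p(y) = 0*y = 0)
F(Y) = Y
D(b) = -36/7 + b/7 (D(b) = (b - 36)/(0 + 7) = (-36 + b)/7 = (-36 + b)*(1/7) = -36/7 + b/7)
D(52)/(-9063) = (-36/7 + (1/7)*52)/(-9063) = (-36/7 + 52/7)*(-1/9063) = (16/7)*(-1/9063) = -16/63441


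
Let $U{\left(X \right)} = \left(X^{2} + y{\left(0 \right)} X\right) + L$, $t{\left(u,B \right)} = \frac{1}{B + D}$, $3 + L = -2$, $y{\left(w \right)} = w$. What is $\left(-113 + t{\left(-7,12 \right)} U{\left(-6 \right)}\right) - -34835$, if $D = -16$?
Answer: $\frac{138857}{4} \approx 34714.0$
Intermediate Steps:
$L = -5$ ($L = -3 - 2 = -5$)
$t{\left(u,B \right)} = \frac{1}{-16 + B}$ ($t{\left(u,B \right)} = \frac{1}{B - 16} = \frac{1}{-16 + B}$)
$U{\left(X \right)} = -5 + X^{2}$ ($U{\left(X \right)} = \left(X^{2} + 0 X\right) - 5 = \left(X^{2} + 0\right) - 5 = X^{2} - 5 = -5 + X^{2}$)
$\left(-113 + t{\left(-7,12 \right)} U{\left(-6 \right)}\right) - -34835 = \left(-113 + \frac{-5 + \left(-6\right)^{2}}{-16 + 12}\right) - -34835 = \left(-113 + \frac{-5 + 36}{-4}\right) + 34835 = \left(-113 - \frac{31}{4}\right) + 34835 = - \frac{483}{4} + 34835 = \frac{138857}{4}$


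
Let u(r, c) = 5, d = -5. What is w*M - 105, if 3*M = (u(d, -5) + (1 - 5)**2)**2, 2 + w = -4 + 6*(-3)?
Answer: -3633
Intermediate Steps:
w = -24 (w = -2 + (-4 + 6*(-3)) = -2 + (-4 - 18) = -2 - 22 = -24)
M = 147 (M = (5 + (1 - 5)**2)**2/3 = (5 + (-4)**2)**2/3 = (5 + 16)**2/3 = (1/3)*21**2 = (1/3)*441 = 147)
w*M - 105 = -24*147 - 105 = -3528 - 105 = -3633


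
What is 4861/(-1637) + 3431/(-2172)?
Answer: -16174639/3555564 ≈ -4.5491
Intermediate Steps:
4861/(-1637) + 3431/(-2172) = 4861*(-1/1637) + 3431*(-1/2172) = -4861/1637 - 3431/2172 = -16174639/3555564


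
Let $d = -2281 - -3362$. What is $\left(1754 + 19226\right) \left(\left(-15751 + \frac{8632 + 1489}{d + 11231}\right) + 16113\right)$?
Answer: $\frac{23429755925}{3078} \approx 7.612 \cdot 10^{6}$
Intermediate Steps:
$d = 1081$ ($d = -2281 + 3362 = 1081$)
$\left(1754 + 19226\right) \left(\left(-15751 + \frac{8632 + 1489}{d + 11231}\right) + 16113\right) = \left(1754 + 19226\right) \left(\left(-15751 + \frac{8632 + 1489}{1081 + 11231}\right) + 16113\right) = 20980 \left(\left(-15751 + \frac{10121}{12312}\right) + 16113\right) = 20980 \left(- \frac{193916191}{12312} + 16113\right) = 20980 \cdot \frac{4467065}{12312} = \frac{23429755925}{3078}$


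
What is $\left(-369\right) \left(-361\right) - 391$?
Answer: $132818$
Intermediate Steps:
$\left(-369\right) \left(-361\right) - 391 = 133209 - 391 = 132818$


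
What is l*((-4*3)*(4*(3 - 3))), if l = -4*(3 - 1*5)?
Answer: 0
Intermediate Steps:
l = 8 (l = -4*(3 - 5) = -4*(-2) = 8)
l*((-4*3)*(4*(3 - 3))) = 8*((-4*3)*(4*(3 - 3))) = 8*(-48*0) = 8*(-12*0) = 8*0 = 0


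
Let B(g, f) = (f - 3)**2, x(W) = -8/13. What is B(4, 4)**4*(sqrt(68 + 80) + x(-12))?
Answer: -8/13 + 2*sqrt(37) ≈ 11.550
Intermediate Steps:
x(W) = -8/13 (x(W) = -8*1/13 = -8/13)
B(g, f) = (-3 + f)**2
B(4, 4)**4*(sqrt(68 + 80) + x(-12)) = ((-3 + 4)**2)**4*(sqrt(68 + 80) - 8/13) = (1**2)**4*(sqrt(148) - 8/13) = 1**4*(2*sqrt(37) - 8/13) = 1*(-8/13 + 2*sqrt(37)) = -8/13 + 2*sqrt(37)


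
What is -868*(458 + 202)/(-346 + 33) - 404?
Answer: 446428/313 ≈ 1426.3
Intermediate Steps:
-868*(458 + 202)/(-346 + 33) - 404 = -572880/(-313) - 404 = -572880*(-1)/313 - 404 = -868*(-660/313) - 404 = 572880/313 - 404 = 446428/313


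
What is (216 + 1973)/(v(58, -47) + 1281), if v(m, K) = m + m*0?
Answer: 2189/1339 ≈ 1.6348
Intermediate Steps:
v(m, K) = m (v(m, K) = m + 0 = m)
(216 + 1973)/(v(58, -47) + 1281) = (216 + 1973)/(58 + 1281) = 2189/1339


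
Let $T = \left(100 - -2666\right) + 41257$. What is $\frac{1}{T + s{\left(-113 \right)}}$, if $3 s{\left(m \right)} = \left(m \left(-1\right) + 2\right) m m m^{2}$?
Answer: $\frac{3}{18750578584} \approx 1.6 \cdot 10^{-10}$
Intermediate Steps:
$T = 44023$ ($T = \left(100 + 2666\right) + 41257 = 2766 + 41257 = 44023$)
$s{\left(m \right)} = \frac{m^{4} \left(2 - m\right)}{3}$ ($s{\left(m \right)} = \frac{\left(m \left(-1\right) + 2\right) m m m^{2}}{3} = \frac{\left(- m + 2\right) m m m^{2}}{3} = \frac{\left(2 - m\right) m m m^{2}}{3} = \frac{m \left(2 - m\right) m m^{2}}{3} = \frac{m^{2} \left(2 - m\right) m^{2}}{3} = \frac{m^{4} \left(2 - m\right)}{3}$)
$\frac{1}{T + s{\left(-113 \right)}} = \frac{1}{44023 + \frac{\left(-113\right)^{4} \left(2 - -113\right)}{3}} = \frac{1}{44023 + \frac{1}{3} \cdot 163047361 \left(2 + 113\right)} = \frac{1}{44023 + \frac{1}{3} \cdot 163047361 \cdot 115} = \frac{1}{44023 + \frac{18750446515}{3}} = \frac{1}{\frac{18750578584}{3}} = \frac{3}{18750578584}$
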